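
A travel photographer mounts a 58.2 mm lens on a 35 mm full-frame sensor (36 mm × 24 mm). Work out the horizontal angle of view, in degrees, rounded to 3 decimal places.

Angle of view α = 2·arctan(w/2f) with w = 36 mm and f = 58.2 mm.
w/2f = 0.30928; arctan(0.30928) ≈ 17.1857°, so α ≈ 34.3714°.

34.371°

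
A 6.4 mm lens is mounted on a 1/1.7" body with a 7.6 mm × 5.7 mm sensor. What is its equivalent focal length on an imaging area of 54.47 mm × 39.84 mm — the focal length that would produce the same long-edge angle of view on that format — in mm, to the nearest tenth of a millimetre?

45.9 mm

Equal angle of view means equal width/f ratio, so f₂ = f₁ · (width₂/width₁) = 6.4 × 54.47/7.6.
f₂ = 6.4 × 7.16711 ≈ 45.869 mm.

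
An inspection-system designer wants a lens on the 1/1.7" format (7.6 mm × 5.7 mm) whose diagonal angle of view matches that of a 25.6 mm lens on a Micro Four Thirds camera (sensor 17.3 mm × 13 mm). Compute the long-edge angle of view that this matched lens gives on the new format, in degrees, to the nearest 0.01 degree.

37.36°

Sensor diagonal = √(17.3² + 13²) = √468.2900 ≈ 21.6400 mm.
Sensor diagonal = √(7.6² + 5.7²) = √90.2500 ≈ 9.5000 mm.
Equal diagonal AOV ⇒ f₂ = f₁ · 9.5000/21.6400 = 25.6 × 0.43900 ≈ 11.2384 mm.
Long-edge AOV on the new format = 2·arctan(7.6 / (2 × 11.2384)) = 2·arctan(0.33813) ≈ 37.3634°.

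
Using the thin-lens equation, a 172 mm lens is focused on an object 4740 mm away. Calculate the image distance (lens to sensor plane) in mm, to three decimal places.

178.476 mm

1/dᵢ = 1/f − 1/dₒ = 1/172 − 1/4740 = 0.0056030 mm⁻¹.
dᵢ = 1/0.0056030 ≈ 178.4764 mm.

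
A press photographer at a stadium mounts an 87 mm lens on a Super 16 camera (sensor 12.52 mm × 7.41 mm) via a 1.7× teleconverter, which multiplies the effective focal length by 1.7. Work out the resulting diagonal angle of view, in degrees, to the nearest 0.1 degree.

5.6°

Effective focal length f = 87 × 1.7 = 147.9 mm.
Sensor diagonal = √(12.52² + 7.41²) = √211.6585 ≈ 14.5485 mm.
α = 2·arctan(14.548 / (2 × 147.9)) = 2·arctan(0.04918) ≈ 5.6315°.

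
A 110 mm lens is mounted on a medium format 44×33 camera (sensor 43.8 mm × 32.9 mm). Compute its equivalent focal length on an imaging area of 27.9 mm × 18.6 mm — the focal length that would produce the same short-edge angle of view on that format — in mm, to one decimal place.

Equal angle of view means equal height/f ratio, so f₂ = f₁ · (height₂/height₁) = 110 × 18.6/32.9.
f₂ = 110 × 0.56535 ≈ 62.188 mm.

62.2 mm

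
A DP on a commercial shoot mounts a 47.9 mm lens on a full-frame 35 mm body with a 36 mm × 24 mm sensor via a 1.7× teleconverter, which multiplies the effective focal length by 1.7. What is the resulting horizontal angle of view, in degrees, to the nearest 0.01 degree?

24.93°

Effective focal length f = 47.9 × 1.7 = 81.43 mm.
α = 2·arctan(36 / (2 × 81.43)) = 2·arctan(0.22105) ≈ 24.9294°.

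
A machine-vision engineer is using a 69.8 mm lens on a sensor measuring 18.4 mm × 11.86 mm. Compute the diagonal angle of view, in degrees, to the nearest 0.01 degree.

Sensor diagonal = √(18.4² + 11.86²) = √479.2196 ≈ 21.8911 mm.
Angle of view α = 2·arctan(d/2f) with d = 21.8911 mm and f = 69.8 mm.
d/2f = 0.15681; arctan(0.15681) ≈ 8.9121°, so α ≈ 17.8243°.

17.82°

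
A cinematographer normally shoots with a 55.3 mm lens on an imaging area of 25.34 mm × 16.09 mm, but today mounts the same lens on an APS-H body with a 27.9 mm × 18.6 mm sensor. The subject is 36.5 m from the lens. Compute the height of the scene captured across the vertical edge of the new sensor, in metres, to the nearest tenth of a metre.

12.3 m

The focal length stays 55.3 mm; the relevant sensor dimension is now h = 18.6 mm. Object distance dₒ = 36.5 m = 36500 mm.
Thin-lens field height W = h·(dₒ − f)/f = 18.6 × (36500 − 55.3)/55.3 ≈ 12258.073 mm = 12.2581 m.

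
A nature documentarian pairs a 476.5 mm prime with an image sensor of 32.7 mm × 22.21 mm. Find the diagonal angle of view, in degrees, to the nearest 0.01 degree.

Sensor diagonal = √(32.7² + 22.21²) = √1562.5741 ≈ 39.5294 mm.
Angle of view α = 2·arctan(d/2f) with d = 39.5294 mm and f = 476.5 mm.
d/2f = 0.04148; arctan(0.04148) ≈ 2.3752°, so α ≈ 4.7504°.

4.75°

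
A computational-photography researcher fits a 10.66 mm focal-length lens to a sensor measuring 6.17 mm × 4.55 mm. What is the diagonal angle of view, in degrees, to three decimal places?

39.555°

Sensor diagonal = √(6.17² + 4.55²) = √58.7714 ≈ 7.6663 mm.
Angle of view α = 2·arctan(d/2f) with d = 7.6663 mm and f = 10.66 mm.
d/2f = 0.35958; arctan(0.35958) ≈ 19.7776°, so α ≈ 39.5552°.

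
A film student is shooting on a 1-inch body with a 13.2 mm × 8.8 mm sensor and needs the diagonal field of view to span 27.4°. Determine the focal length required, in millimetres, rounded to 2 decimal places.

Sensor diagonal = √(13.2² + 8.8²) = √251.6800 ≈ 15.8644 mm.
From α = 2·arctan(d/2f) we get f = d / (2·tan(α/2)).
With d = 15.8644 mm and α/2 = 13.7°, tan(α/2) ≈ 0.24377, so f ≈ 15.8644 / 0.48755 ≈ 32.5392 mm.

32.54 mm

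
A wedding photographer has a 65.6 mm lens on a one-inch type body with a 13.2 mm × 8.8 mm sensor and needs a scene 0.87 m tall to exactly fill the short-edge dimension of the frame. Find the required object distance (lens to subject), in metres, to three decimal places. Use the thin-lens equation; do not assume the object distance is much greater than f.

W: 0.87 m = 870 mm.
Magnification m = h/W = dᵢ/dₒ; combined with 1/f = 1/dₒ + 1/dᵢ this gives dₒ = f·(1 + W/h).
dₒ = 65.6 mm × (1 + 870/8.8) = 65.6 × 99.8636 ≈ 6551.055 mm = 6.55105 m.

6.551 m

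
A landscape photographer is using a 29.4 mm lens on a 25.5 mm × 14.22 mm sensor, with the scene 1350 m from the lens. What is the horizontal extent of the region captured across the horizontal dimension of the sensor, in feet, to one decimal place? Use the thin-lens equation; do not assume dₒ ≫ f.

dₒ: 1350 m = 1.35e+06 mm.
Similar triangles through the lens centre give W/dₒ = w/dᵢ; with 1/f = 1/dₒ + 1/dᵢ this gives W = w·(dₒ − f)/f.
W = 25.5 mm × (1.35e+06 − 29.4) / 29.4 = 25.5 × 45917.3673 ≈ 1170892.867 mm = 1170892.867/304.8 ft = 3841.51 ft.

3841.5 ft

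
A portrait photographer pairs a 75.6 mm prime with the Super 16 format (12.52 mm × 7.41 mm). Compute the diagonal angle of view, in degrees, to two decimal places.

10.99°

Sensor diagonal = √(12.52² + 7.41²) = √211.6585 ≈ 14.5485 mm.
Angle of view α = 2·arctan(d/2f) with d = 14.5485 mm and f = 75.6 mm.
d/2f = 0.09622; arctan(0.09622) ≈ 5.4961°, so α ≈ 10.9922°.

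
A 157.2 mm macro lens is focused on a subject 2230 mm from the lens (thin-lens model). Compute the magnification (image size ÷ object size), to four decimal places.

Thin lens: 1/f = 1/dₒ + 1/dᵢ → 1/dᵢ = 1/157.2 − 1/2230 = 0.0059129 mm⁻¹, so dᵢ ≈ 169.1220 mm.
Magnification m = dᵢ/dₒ = 169.1220/2230 ≈ 0.07584.

0.0758×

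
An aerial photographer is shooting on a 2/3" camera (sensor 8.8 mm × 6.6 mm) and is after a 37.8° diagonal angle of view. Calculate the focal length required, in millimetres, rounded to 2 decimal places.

Sensor diagonal = √(8.8² + 6.6²) = √121.0000 ≈ 11.0000 mm.
From α = 2·arctan(d/2f) we get f = d / (2·tan(α/2)).
With d = 11.0000 mm and α/2 = 18.9°, tan(α/2) ≈ 0.34238, so f ≈ 11.0000 / 0.68475 ≈ 16.0642 mm.

16.06 mm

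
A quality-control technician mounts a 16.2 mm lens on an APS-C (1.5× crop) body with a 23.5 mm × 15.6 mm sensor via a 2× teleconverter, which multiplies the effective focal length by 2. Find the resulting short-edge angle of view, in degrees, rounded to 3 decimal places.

Effective focal length f = 16.2 × 2 = 32.4 mm.
α = 2·arctan(15.6 / (2 × 32.4)) = 2·arctan(0.24074) ≈ 27.0717°.

27.072°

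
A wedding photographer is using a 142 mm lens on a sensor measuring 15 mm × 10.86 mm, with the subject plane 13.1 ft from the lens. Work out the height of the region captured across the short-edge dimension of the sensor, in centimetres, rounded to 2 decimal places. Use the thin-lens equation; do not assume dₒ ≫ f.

dₒ: 13.1 ft × 304.8 mm/ft = 3992.88 mm.
Similar triangles through the lens centre give W/dₒ = h/dᵢ; with 1/f = 1/dₒ + 1/dᵢ this gives W = h·(dₒ − f)/f.
W = 10.86 mm × (3992.88 − 142) / 142 = 10.86 × 27.1189 ≈ 294.511 mm = 29.4511 cm.

29.45 cm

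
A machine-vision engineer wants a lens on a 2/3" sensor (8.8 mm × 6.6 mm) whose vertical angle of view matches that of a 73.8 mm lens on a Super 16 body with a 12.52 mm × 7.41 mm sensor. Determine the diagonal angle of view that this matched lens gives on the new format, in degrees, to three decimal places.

9.566°

Equal vertical AOV ⇒ f₂ = f₁ · 6.6/7.41 = 73.8 × 0.89069 ≈ 65.7328 mm.
Sensor diagonal = √(8.8² + 6.6²) = √121.0000 ≈ 11.0000 mm.
Diagonal AOV on the new format = 2·arctan(11.0000 / (2 × 65.7328)) = 2·arctan(0.08367) ≈ 9.5658°.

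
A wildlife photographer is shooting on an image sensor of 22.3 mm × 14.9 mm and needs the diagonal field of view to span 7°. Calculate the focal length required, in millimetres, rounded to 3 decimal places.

219.250 mm

Sensor diagonal = √(22.3² + 14.9²) = √719.3000 ≈ 26.8198 mm.
From α = 2·arctan(d/2f) we get f = d / (2·tan(α/2)).
With d = 26.8198 mm and α/2 = 3.5°, tan(α/2) ≈ 0.06116, so f ≈ 26.8198 / 0.12233 ≈ 219.2497 mm.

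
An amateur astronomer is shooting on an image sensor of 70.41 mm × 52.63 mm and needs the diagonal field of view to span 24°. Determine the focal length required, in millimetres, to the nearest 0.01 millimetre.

206.78 mm

Sensor diagonal = √(70.41² + 52.63²) = √7727.4850 ≈ 87.9061 mm.
From α = 2·arctan(d/2f) we get f = d / (2·tan(α/2)).
With d = 87.9061 mm and α/2 = 12°, tan(α/2) ≈ 0.21256, so f ≈ 87.9061 / 0.42511 ≈ 206.7829 mm.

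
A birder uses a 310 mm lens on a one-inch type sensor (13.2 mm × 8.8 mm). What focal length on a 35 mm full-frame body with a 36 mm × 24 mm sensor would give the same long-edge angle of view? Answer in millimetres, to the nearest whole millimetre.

Equal angle of view means equal width/f ratio, so f₂ = f₁ · (width₂/width₁) = 310 × 36/13.2.
f₂ = 310 × 2.72727 ≈ 845.455 mm.

845 mm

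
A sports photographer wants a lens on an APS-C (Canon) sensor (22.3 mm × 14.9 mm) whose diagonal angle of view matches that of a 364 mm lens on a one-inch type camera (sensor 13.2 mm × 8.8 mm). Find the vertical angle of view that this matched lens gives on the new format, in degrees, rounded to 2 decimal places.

Sensor diagonal = √(13.2² + 8.8²) = √251.6800 ≈ 15.8644 mm.
Sensor diagonal = √(22.3² + 14.9²) = √719.3000 ≈ 26.8198 mm.
Equal diagonal AOV ⇒ f₂ = f₁ · 26.8198/15.8644 = 364 × 1.69056 ≈ 615.3640 mm.
Vertical AOV on the new format = 2·arctan(14.9 / (2 × 615.3640)) = 2·arctan(0.01211) ≈ 1.3873°.

1.39°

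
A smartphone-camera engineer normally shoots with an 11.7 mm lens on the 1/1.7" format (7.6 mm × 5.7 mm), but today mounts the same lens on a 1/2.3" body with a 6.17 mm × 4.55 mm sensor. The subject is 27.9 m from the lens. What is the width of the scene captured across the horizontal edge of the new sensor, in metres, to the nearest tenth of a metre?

The focal length stays 11.7 mm; the relevant sensor dimension is now w = 6.17 mm. Object distance dₒ = 27.9 m = 27900 mm.
Thin-lens field width W = w·(dₒ − f)/f = 6.17 × (27900 − 11.7)/11.7 ≈ 14706.907 mm = 14.7069 m.

14.7 m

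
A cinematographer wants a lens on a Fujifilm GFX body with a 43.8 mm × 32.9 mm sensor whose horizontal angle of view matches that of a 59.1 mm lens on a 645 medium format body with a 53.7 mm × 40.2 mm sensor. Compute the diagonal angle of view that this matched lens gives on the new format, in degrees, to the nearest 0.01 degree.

59.21°

Equal horizontal AOV ⇒ f₂ = f₁ · 43.8/53.7 = 59.1 × 0.81564 ≈ 48.2045 mm.
Sensor diagonal = √(43.8² + 32.9²) = √3000.8500 ≈ 54.7800 mm.
Diagonal AOV on the new format = 2·arctan(54.7800 / (2 × 48.2045)) = 2·arctan(0.56820) ≈ 59.2109°.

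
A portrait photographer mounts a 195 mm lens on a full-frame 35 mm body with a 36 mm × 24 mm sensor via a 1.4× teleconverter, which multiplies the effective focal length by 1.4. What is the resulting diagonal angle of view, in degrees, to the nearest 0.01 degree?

Effective focal length f = 195 × 1.4 = 273 mm.
Sensor diagonal = √(36² + 24²) = √1872.0000 ≈ 43.2666 mm.
α = 2·arctan(43.267 / (2 × 273)) = 2·arctan(0.07924) ≈ 9.0616°.

9.06°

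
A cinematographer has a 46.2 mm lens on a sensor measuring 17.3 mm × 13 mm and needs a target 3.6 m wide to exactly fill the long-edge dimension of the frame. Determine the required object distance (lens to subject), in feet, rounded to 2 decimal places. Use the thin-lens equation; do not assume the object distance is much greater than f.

31.69 ft

W: 3.6 m = 3600 mm.
Magnification m = w/W = dᵢ/dₒ; combined with 1/f = 1/dₒ + 1/dᵢ this gives dₒ = f·(1 + W/w).
dₒ = 46.2 mm × (1 + 3600/17.3) = 46.2 × 209.0925 ≈ 9660.073 mm = 9660.073/304.8 ft = 31.6932 ft.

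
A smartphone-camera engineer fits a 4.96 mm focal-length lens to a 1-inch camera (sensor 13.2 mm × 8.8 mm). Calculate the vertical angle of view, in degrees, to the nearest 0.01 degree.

Angle of view α = 2·arctan(h/2f) with h = 8.8 mm and f = 4.96 mm.
h/2f = 0.88710; arctan(0.88710) ≈ 41.5761°, so α ≈ 83.1523°.

83.15°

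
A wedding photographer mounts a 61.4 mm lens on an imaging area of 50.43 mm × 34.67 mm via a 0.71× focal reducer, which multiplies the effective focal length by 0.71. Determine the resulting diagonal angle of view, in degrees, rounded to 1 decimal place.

70.1°

Effective focal length f = 61.4 × 0.71 = 43.594 mm.
Sensor diagonal = √(50.43² + 34.67²) = √3745.1938 ≈ 61.1980 mm.
α = 2·arctan(61.198 / (2 × 43.594)) = 2·arctan(0.70191) ≈ 70.1307°.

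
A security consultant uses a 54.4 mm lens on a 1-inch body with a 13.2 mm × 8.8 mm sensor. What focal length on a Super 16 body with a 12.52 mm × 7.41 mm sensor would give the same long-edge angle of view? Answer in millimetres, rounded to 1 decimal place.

Equal angle of view means equal width/f ratio, so f₂ = f₁ · (width₂/width₁) = 54.4 × 12.52/13.2.
f₂ = 54.4 × 0.94848 ≈ 51.598 mm.

51.6 mm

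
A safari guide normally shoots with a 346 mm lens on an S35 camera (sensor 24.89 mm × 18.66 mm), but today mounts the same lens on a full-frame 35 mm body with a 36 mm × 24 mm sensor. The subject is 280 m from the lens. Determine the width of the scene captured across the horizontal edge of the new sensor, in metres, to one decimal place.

The focal length stays 346 mm; the relevant sensor dimension is now w = 36 mm. Object distance dₒ = 280 m = 280000 mm.
Thin-lens field width W = w·(dₒ − f)/f = 36 × (280000 − 346)/346 ≈ 29096.948 mm = 29.0969 m.

29.1 m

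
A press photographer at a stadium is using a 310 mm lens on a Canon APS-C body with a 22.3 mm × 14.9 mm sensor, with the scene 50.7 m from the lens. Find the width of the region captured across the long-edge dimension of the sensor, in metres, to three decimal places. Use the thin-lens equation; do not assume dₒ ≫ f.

3.625 m

dₒ: 50.7 m = 50700 mm.
Similar triangles through the lens centre give W/dₒ = w/dᵢ; with 1/f = 1/dₒ + 1/dᵢ this gives W = w·(dₒ − f)/f.
W = 22.3 mm × (50700 − 310) / 310 = 22.3 × 162.5484 ≈ 3624.829 mm = 3.62483 m.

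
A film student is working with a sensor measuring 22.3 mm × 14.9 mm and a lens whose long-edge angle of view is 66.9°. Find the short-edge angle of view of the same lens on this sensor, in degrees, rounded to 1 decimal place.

47.6°

From the long-edge AOV: f = 22.3 / (2·tan(33.45°)) = 22.3 / 1.32126 ≈ 16.8778 mm.
Short-edge AOV = 2·arctan(14.9 / (2 × 16.8778)) = 2·arctan(0.44141) ≈ 47.6341°.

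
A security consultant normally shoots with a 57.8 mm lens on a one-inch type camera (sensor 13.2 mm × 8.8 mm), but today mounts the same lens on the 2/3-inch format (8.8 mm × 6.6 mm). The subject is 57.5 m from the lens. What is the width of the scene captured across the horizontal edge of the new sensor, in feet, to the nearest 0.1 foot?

The focal length stays 57.8 mm; the relevant sensor dimension is now w = 8.8 mm. Object distance dₒ = 57.5 m = 57500 mm.
Thin-lens field width W = w·(dₒ − f)/f = 8.8 × (57500 − 57.8)/57.8 ≈ 8745.525 mm = 8745.525/304.8 ft = 28.6927 ft.

28.7 ft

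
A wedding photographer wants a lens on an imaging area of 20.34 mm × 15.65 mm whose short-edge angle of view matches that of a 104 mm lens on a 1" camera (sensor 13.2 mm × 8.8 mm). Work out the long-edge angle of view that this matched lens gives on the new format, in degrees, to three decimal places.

Equal short-edge AOV ⇒ f₂ = f₁ · 15.65/8.8 = 104 × 1.77841 ≈ 184.9545 mm.
Long-edge AOV on the new format = 2·arctan(20.34 / (2 × 184.9545)) = 2·arctan(0.05499) ≈ 6.2946°.

6.295°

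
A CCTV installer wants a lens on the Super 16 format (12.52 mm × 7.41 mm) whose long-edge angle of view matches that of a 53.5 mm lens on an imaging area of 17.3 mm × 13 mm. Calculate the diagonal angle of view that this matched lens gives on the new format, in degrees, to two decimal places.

21.28°

Equal long-edge AOV ⇒ f₂ = f₁ · 12.52/17.3 = 53.5 × 0.72370 ≈ 38.7179 mm.
Sensor diagonal = √(12.52² + 7.41²) = √211.6585 ≈ 14.5485 mm.
Diagonal AOV on the new format = 2·arctan(14.5485 / (2 × 38.7179)) = 2·arctan(0.18788) ≈ 21.2811°.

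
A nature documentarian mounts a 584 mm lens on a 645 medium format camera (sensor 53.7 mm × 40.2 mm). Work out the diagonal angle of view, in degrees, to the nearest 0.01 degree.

6.57°

Sensor diagonal = √(53.7² + 40.2²) = √4499.7300 ≈ 67.0800 mm.
Angle of view α = 2·arctan(d/2f) with d = 67.0800 mm and f = 584 mm.
d/2f = 0.05743; arctan(0.05743) ≈ 3.2870°, so α ≈ 6.5739°.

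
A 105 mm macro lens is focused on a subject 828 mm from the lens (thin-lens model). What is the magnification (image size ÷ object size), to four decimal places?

Thin lens: 1/f = 1/dₒ + 1/dᵢ → 1/dᵢ = 1/105 − 1/828 = 0.0083161 mm⁻¹, so dᵢ ≈ 120.2490 mm.
Magnification m = dᵢ/dₒ = 120.2490/828 ≈ 0.14523.

0.1452×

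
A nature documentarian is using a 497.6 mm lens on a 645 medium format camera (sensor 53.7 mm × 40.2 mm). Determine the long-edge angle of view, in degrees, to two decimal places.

6.18°

Angle of view α = 2·arctan(w/2f) with w = 53.7 mm and f = 497.6 mm.
w/2f = 0.05396; arctan(0.05396) ≈ 3.0886°, so α ≈ 6.1773°.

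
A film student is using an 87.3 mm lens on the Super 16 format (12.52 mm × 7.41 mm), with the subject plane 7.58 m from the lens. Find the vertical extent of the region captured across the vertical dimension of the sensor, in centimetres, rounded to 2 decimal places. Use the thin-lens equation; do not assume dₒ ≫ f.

63.60 cm

dₒ: 7.58 m = 7580 mm.
Similar triangles through the lens centre give W/dₒ = h/dᵢ; with 1/f = 1/dₒ + 1/dᵢ this gives W = h·(dₒ − f)/f.
W = 7.41 mm × (7580 − 87.3) / 87.3 = 7.41 × 85.8270 ≈ 635.978 mm = 63.5978 cm.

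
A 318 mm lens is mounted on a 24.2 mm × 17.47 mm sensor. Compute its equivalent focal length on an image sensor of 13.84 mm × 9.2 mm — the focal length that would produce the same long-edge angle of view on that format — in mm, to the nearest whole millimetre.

182 mm

Equal angle of view means equal width/f ratio, so f₂ = f₁ · (width₂/width₁) = 318 × 13.84/24.2.
f₂ = 318 × 0.57190 ≈ 181.864 mm.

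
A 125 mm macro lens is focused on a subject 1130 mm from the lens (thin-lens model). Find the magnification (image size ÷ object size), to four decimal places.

Thin lens: 1/f = 1/dₒ + 1/dᵢ → 1/dᵢ = 1/125 − 1/1130 = 0.0071150 mm⁻¹, so dᵢ ≈ 140.5473 mm.
Magnification m = dᵢ/dₒ = 140.5473/1130 ≈ 0.12438.

0.1244×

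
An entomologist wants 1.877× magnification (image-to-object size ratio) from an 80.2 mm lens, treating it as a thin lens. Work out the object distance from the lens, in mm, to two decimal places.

With m = dᵢ/dₒ and 1/f = 1/dₒ + 1/dᵢ, substituting dᵢ = m·dₒ gives 1/f = (1 + 1/m)/dₒ, hence dₒ = f·(1 + 1/m).
dₒ = 80.2 × (1 + 1/1.877) = 80.2 × 1.53277 ≈ 122.928 mm.

122.93 mm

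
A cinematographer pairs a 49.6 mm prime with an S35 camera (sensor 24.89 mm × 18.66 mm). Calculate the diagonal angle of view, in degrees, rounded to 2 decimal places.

Sensor diagonal = √(24.89² + 18.66²) = √967.7077 ≈ 31.1080 mm.
Angle of view α = 2·arctan(d/2f) with d = 31.1080 mm and f = 49.6 mm.
d/2f = 0.31359; arctan(0.31359) ≈ 17.4108°, so α ≈ 34.8217°.

34.82°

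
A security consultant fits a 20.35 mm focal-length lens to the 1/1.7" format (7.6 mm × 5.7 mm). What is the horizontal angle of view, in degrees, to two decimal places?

Angle of view α = 2·arctan(w/2f) with w = 7.6 mm and f = 20.35 mm.
w/2f = 0.18673; arctan(0.18673) ≈ 10.5772°, so α ≈ 21.1543°.

21.15°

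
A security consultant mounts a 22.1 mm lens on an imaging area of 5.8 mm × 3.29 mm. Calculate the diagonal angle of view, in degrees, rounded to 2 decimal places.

Sensor diagonal = √(5.8² + 3.29²) = √44.4641 ≈ 6.6681 mm.
Angle of view α = 2·arctan(d/2f) with d = 6.6681 mm and f = 22.1 mm.
d/2f = 0.15086; arctan(0.15086) ≈ 8.5791°, so α ≈ 17.1582°.

17.16°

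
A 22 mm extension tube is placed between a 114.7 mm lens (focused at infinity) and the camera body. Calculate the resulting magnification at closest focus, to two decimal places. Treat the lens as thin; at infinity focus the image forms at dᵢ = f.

The tube moves the image plane from f to f + e, so dᵢ = 114.7 + 22 = 136.7 mm. Focus is achieved when 1/f = 1/dₒ + 1/dᵢ, giving dₒ = 1/(1/f − 1/(f+e)).
Magnification m = dᵢ/dₒ = (f+e)·(1/f − 1/(f+e)) = e/f = 22/114.7 ≈ 0.1918.

0.19×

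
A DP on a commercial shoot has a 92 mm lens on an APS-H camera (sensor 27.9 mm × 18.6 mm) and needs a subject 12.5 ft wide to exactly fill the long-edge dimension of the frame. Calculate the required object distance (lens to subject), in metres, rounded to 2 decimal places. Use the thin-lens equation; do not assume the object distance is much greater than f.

W: 12.5 ft × 304.8 mm/ft = 3810.00 mm.
Magnification m = w/W = dᵢ/dₒ; combined with 1/f = 1/dₒ + 1/dᵢ this gives dₒ = f·(1 + W/w).
dₒ = 92 mm × (1 + 3810/27.9) = 92 × 137.5591 ≈ 12655.440 mm = 12.6554 m.

12.66 m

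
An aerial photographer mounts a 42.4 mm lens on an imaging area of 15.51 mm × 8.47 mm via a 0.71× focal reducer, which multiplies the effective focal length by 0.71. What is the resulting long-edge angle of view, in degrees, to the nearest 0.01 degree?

Effective focal length f = 42.4 × 0.71 = 30.104 mm.
α = 2·arctan(15.51 / (2 × 30.104)) = 2·arctan(0.25761) ≈ 28.8914°.

28.89°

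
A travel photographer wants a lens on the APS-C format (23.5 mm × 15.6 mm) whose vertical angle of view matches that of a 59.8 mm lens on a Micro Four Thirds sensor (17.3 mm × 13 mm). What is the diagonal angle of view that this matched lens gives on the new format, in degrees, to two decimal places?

22.24°

Equal vertical AOV ⇒ f₂ = f₁ · 15.6/13 = 59.8 × 1.20000 ≈ 71.7600 mm.
Sensor diagonal = √(23.5² + 15.6²) = √795.6100 ≈ 28.2066 mm.
Diagonal AOV on the new format = 2·arctan(28.2066 / (2 × 71.7600)) = 2·arctan(0.19653) ≈ 22.2377°.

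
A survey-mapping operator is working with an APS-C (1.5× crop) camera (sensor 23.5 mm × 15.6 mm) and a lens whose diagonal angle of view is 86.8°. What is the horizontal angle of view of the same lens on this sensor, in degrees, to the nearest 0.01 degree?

76.47°

Sensor diagonal = √(23.5² + 15.6²) = √795.6100 ≈ 28.2066 mm.
From the diagonal AOV: f = 28.2066 / (2·tan(43.4°)) = 28.2066 / 1.89131 ≈ 14.9138 mm.
Horizontal AOV = 2·arctan(23.5 / (2 × 14.9138)) = 2·arctan(0.78786) ≈ 76.4664°.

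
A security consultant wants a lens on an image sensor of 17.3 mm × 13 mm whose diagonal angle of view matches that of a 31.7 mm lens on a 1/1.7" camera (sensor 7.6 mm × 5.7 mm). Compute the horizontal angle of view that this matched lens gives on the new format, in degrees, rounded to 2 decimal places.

13.66°

Sensor diagonal = √(7.6² + 5.7²) = √90.2500 ≈ 9.5000 mm.
Sensor diagonal = √(17.3² + 13²) = √468.2900 ≈ 21.6400 mm.
Equal diagonal AOV ⇒ f₂ = f₁ · 21.6400/9.5000 = 31.7 × 2.27790 ≈ 72.2093 mm.
Horizontal AOV on the new format = 2·arctan(17.3 / (2 × 72.2093)) = 2·arctan(0.11979) ≈ 13.6619°.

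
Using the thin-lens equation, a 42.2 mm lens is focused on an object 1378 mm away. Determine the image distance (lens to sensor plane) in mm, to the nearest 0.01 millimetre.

1/dᵢ = 1/f − 1/dₒ = 1/42.2 − 1/1378 = 0.0229710 mm⁻¹.
dᵢ = 1/0.0229710 ≈ 43.5332 mm.

43.53 mm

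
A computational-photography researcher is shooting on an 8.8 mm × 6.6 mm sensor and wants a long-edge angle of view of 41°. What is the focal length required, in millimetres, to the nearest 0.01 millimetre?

11.77 mm

From α = 2·arctan(w/2f) we get f = w / (2·tan(α/2)).
With w = 8.8 mm and α/2 = 20.5°, tan(α/2) ≈ 0.37388, so f ≈ 8.8 / 0.74777 ≈ 11.7683 mm.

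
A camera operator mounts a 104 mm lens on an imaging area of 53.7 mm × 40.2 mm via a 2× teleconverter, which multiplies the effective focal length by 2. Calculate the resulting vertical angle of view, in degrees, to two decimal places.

Effective focal length f = 104 × 2 = 208 mm.
α = 2·arctan(40.2 / (2 × 208)) = 2·arctan(0.09663) ≈ 11.0392°.

11.04°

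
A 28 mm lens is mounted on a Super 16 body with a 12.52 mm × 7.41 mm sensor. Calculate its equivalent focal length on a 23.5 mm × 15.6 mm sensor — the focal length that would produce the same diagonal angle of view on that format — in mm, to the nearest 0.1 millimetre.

54.3 mm

Sensor diagonal = √(12.52² + 7.41²) = √211.6585 ≈ 14.5485 mm.
Sensor diagonal = √(23.5² + 15.6²) = √795.6100 ≈ 28.2066 mm.
Equal angle of view means equal diagonal/f ratio, so f₂ = f₁ · (diagonal₂/diagonal₁) = 28 × 28.2066/14.5485.
f₂ = 28 × 1.93880 ≈ 54.286 mm.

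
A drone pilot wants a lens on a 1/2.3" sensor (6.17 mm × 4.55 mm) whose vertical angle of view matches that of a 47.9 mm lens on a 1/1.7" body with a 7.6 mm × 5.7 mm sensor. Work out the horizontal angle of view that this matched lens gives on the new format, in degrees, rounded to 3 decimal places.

9.226°

Equal vertical AOV ⇒ f₂ = f₁ · 4.55/5.7 = 47.9 × 0.79825 ≈ 38.2360 mm.
Horizontal AOV on the new format = 2·arctan(6.17 / (2 × 38.2360)) = 2·arctan(0.08068) ≈ 9.2256°.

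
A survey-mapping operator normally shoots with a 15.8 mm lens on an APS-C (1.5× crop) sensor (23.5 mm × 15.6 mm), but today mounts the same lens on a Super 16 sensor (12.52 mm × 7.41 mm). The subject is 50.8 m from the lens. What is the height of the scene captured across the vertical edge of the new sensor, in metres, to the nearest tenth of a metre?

23.8 m

The focal length stays 15.8 mm; the relevant sensor dimension is now h = 7.41 mm. Object distance dₒ = 50.8 m = 50800 mm.
Thin-lens field height W = h·(dₒ − f)/f = 7.41 × (50800 − 15.8)/15.8 ≈ 23817.147 mm = 23.8171 m.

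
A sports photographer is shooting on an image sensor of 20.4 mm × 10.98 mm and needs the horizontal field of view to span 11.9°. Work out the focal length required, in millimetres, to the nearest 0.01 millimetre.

From α = 2·arctan(w/2f) we get f = w / (2·tan(α/2)).
With w = 20.4 mm and α/2 = 5.95°, tan(α/2) ≈ 0.10422, so f ≈ 20.4 / 0.20844 ≈ 97.8680 mm.

97.87 mm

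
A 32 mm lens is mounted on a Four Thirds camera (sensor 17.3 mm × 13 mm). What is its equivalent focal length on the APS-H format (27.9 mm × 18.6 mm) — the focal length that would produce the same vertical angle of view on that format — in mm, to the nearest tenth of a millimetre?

Equal angle of view means equal height/f ratio, so f₂ = f₁ · (height₂/height₁) = 32 × 18.6/13.
f₂ = 32 × 1.43077 ≈ 45.785 mm.

45.8 mm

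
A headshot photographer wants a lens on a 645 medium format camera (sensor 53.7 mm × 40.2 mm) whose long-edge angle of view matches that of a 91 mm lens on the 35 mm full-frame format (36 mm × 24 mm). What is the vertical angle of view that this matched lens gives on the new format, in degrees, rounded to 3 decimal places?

Equal long-edge AOV ⇒ f₂ = f₁ · 53.7/36 = 91 × 1.49167 ≈ 135.7417 mm.
Vertical AOV on the new format = 2·arctan(40.2 / (2 × 135.7417)) = 2·arctan(0.14808) ≈ 16.8458°.

16.846°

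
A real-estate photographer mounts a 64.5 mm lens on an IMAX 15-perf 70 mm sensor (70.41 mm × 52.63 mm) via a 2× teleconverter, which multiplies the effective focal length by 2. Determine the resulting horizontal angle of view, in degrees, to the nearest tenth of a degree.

30.5°

Effective focal length f = 64.5 × 2 = 129 mm.
α = 2·arctan(70.41 / (2 × 129)) = 2·arctan(0.27291) ≈ 30.5294°.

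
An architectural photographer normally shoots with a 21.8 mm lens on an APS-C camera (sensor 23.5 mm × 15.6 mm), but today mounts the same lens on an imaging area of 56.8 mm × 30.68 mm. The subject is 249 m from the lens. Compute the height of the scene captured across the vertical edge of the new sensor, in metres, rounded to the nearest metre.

350 m

The focal length stays 21.8 mm; the relevant sensor dimension is now h = 30.68 mm. Object distance dₒ = 249 m = 249000 mm.
Thin-lens field height W = h·(dₒ − f)/f = 30.68 × (249000 − 21.8)/21.8 ≈ 350396.843 mm = 350.397 m.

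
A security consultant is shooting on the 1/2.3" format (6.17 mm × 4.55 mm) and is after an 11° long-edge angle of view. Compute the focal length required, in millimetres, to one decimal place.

From α = 2·arctan(w/2f) we get f = w / (2·tan(α/2)).
With w = 6.17 mm and α/2 = 5.5°, tan(α/2) ≈ 0.09629, so f ≈ 6.17 / 0.19258 ≈ 32.0389 mm.

32.0 mm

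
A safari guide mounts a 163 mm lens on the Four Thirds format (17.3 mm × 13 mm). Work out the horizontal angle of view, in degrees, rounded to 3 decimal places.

6.075°

Angle of view α = 2·arctan(w/2f) with w = 17.3 mm and f = 163 mm.
w/2f = 0.05307; arctan(0.05307) ≈ 3.0377°, so α ≈ 6.0754°.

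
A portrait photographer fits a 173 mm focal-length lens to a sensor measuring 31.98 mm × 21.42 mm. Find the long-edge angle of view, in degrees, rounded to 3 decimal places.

Angle of view α = 2·arctan(w/2f) with w = 31.98 mm and f = 173 mm.
w/2f = 0.09243; arctan(0.09243) ≈ 5.2807°, so α ≈ 10.5614°.

10.561°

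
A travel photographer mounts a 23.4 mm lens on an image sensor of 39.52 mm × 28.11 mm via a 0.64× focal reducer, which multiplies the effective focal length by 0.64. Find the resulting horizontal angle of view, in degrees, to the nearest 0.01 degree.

Effective focal length f = 23.4 × 0.64 = 14.976 mm.
α = 2·arctan(39.52 / (2 × 14.976)) = 2·arctan(1.31944) ≈ 105.6834°.

105.68°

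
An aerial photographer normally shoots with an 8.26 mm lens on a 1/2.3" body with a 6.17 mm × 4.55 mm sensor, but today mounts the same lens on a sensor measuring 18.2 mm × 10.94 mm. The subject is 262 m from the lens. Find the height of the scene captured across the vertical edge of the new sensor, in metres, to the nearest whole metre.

The focal length stays 8.26 mm; the relevant sensor dimension is now h = 10.94 mm. Object distance dₒ = 262 m = 262000 mm.
Thin-lens field height W = h·(dₒ − f)/f = 10.94 × (262000 − 8.26)/8.26 ≈ 346996.324 mm = 346.996 m.

347 m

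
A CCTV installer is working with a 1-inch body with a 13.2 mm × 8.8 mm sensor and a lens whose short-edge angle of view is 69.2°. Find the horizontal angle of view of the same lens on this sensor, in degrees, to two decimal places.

From the short-edge AOV: f = 8.8 / (2·tan(34.6°)) = 8.8 / 1.37971 ≈ 6.3782 mm.
Horizontal AOV = 2·arctan(13.2 / (2 × 6.3782)) = 2·arctan(1.03478) ≈ 91.9585°.

91.96°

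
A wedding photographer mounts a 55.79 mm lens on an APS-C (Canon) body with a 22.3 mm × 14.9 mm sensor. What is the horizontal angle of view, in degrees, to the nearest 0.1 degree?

Angle of view α = 2·arctan(w/2f) with w = 22.3 mm and f = 55.79 mm.
w/2f = 0.19986; arctan(0.19986) ≈ 11.3020°, so α ≈ 22.6041°.

22.6°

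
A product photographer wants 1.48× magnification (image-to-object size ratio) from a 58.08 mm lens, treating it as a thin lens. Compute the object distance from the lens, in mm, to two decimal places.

97.32 mm

With m = dᵢ/dₒ and 1/f = 1/dₒ + 1/dᵢ, substituting dᵢ = m·dₒ gives 1/f = (1 + 1/m)/dₒ, hence dₒ = f·(1 + 1/m).
dₒ = 58.08 × (1 + 1/1.48) = 58.08 × 1.67568 ≈ 97.323 mm.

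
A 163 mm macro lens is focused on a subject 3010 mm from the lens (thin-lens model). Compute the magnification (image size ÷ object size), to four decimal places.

Thin lens: 1/f = 1/dₒ + 1/dᵢ → 1/dᵢ = 1/163 − 1/3010 = 0.0058027 mm⁻¹, so dᵢ ≈ 172.3323 mm.
Magnification m = dᵢ/dₒ = 172.3323/3010 ≈ 0.05725.

0.0573×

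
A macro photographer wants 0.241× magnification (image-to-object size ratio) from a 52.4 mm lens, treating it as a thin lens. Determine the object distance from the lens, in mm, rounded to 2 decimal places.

With m = dᵢ/dₒ and 1/f = 1/dₒ + 1/dᵢ, substituting dᵢ = m·dₒ gives 1/f = (1 + 1/m)/dₒ, hence dₒ = f·(1 + 1/m).
dₒ = 52.4 × (1 + 1/0.241) = 52.4 × 5.14938 ≈ 269.827 mm.

269.83 mm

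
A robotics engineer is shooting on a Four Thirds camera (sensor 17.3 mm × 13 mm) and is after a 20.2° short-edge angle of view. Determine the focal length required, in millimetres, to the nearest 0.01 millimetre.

From α = 2·arctan(h/2f) we get f = h / (2·tan(α/2)).
With h = 13 mm and α/2 = 10.1°, tan(α/2) ≈ 0.17813, so f ≈ 13 / 0.35625 ≈ 36.4908 mm.

36.49 mm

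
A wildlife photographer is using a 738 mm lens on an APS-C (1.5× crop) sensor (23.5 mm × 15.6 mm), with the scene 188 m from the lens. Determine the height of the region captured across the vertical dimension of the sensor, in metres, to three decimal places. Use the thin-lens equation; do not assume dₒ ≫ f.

3.958 m

dₒ: 188 m = 188000 mm.
Similar triangles through the lens centre give W/dₒ = h/dᵢ; with 1/f = 1/dₒ + 1/dᵢ this gives W = h·(dₒ − f)/f.
W = 15.6 mm × (188000 − 738) / 738 = 15.6 × 253.7425 ≈ 3958.384 mm = 3.95838 m.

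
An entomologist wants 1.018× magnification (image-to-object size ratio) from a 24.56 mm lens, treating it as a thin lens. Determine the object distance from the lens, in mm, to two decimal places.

48.69 mm

With m = dᵢ/dₒ and 1/f = 1/dₒ + 1/dᵢ, substituting dᵢ = m·dₒ gives 1/f = (1 + 1/m)/dₒ, hence dₒ = f·(1 + 1/m).
dₒ = 24.56 × (1 + 1/1.018) = 24.56 × 1.98232 ≈ 48.686 mm.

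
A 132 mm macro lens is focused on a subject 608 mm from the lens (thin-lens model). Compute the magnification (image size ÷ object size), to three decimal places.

0.277×

Thin lens: 1/f = 1/dₒ + 1/dᵢ → 1/dᵢ = 1/132 − 1/608 = 0.0059310 mm⁻¹, so dᵢ ≈ 168.6050 mm.
Magnification m = dᵢ/dₒ = 168.6050/608 ≈ 0.27731.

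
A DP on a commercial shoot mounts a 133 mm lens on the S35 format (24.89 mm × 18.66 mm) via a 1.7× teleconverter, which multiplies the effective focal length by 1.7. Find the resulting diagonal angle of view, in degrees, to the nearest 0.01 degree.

Effective focal length f = 133 × 1.7 = 226.1 mm.
Sensor diagonal = √(24.89² + 18.66²) = √967.7077 ≈ 31.1080 mm.
α = 2·arctan(31.108 / (2 × 226.1)) = 2·arctan(0.06879) ≈ 7.8706°.

7.87°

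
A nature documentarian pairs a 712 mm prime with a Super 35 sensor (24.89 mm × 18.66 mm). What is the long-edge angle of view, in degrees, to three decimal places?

2.003°

Angle of view α = 2·arctan(w/2f) with w = 24.89 mm and f = 712 mm.
w/2f = 0.01748; arctan(0.01748) ≈ 1.0014°, so α ≈ 2.0027°.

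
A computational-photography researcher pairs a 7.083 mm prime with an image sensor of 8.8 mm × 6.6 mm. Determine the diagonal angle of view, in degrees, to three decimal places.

Sensor diagonal = √(8.8² + 6.6²) = √121.0000 ≈ 11.0000 mm.
Angle of view α = 2·arctan(d/2f) with d = 11.0000 mm and f = 7.083 mm.
d/2f = 0.77651; arctan(0.77651) ≈ 37.8296°, so α ≈ 75.6592°.

75.659°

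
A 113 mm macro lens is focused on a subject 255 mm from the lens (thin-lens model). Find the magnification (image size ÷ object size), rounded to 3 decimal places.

Thin lens: 1/f = 1/dₒ + 1/dᵢ → 1/dᵢ = 1/113 − 1/255 = 0.0049280 mm⁻¹, so dᵢ ≈ 202.9225 mm.
Magnification m = dᵢ/dₒ = 202.9225/255 ≈ 0.79577.

0.796×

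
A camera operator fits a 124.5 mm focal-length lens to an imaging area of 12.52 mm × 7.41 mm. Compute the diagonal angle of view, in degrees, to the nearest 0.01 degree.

6.69°

Sensor diagonal = √(12.52² + 7.41²) = √211.6585 ≈ 14.5485 mm.
Angle of view α = 2·arctan(d/2f) with d = 14.5485 mm and f = 124.5 mm.
d/2f = 0.05843; arctan(0.05843) ≈ 3.3439°, so α ≈ 6.6877°.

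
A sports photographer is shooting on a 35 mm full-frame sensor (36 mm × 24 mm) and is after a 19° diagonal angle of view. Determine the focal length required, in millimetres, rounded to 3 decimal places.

129.276 mm

Sensor diagonal = √(36² + 24²) = √1872.0000 ≈ 43.2666 mm.
From α = 2·arctan(d/2f) we get f = d / (2·tan(α/2)).
With d = 43.2666 mm and α/2 = 9.5°, tan(α/2) ≈ 0.16734, so f ≈ 43.2666 / 0.33469 ≈ 129.2755 mm.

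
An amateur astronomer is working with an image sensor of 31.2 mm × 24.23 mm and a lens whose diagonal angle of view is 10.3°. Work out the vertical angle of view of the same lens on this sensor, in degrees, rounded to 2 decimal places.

6.33°

Sensor diagonal = √(31.2² + 24.23²) = √1560.5329 ≈ 39.5036 mm.
From the diagonal AOV: f = 39.5036 / (2·tan(5.15°)) = 39.5036 / 0.18025 ≈ 219.1543 mm.
Vertical AOV = 2·arctan(24.23 / (2 × 219.1543)) = 2·arctan(0.05528) ≈ 6.3283°.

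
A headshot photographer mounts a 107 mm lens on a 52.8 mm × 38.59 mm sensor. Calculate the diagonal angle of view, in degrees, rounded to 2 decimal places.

Sensor diagonal = √(52.8² + 38.59²) = √4277.0281 ≈ 65.3990 mm.
Angle of view α = 2·arctan(d/2f) with d = 65.3990 mm and f = 107 mm.
d/2f = 0.30560; arctan(0.30560) ≈ 16.9933°, so α ≈ 33.9866°.

33.99°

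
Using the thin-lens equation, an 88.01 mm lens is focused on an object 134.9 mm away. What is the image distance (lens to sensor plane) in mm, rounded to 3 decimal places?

253.200 mm

1/dᵢ = 1/f − 1/dₒ = 1/88.01 − 1/134.9 = 0.0039494 mm⁻¹.
dᵢ = 1/0.0039494 ≈ 253.2000 mm.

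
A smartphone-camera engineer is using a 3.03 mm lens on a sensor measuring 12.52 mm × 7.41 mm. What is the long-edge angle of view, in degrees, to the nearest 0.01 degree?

Angle of view α = 2·arctan(w/2f) with w = 12.52 mm and f = 3.03 mm.
w/2f = 2.06601; arctan(2.06601) ≈ 64.1718°, so α ≈ 128.3437°.

128.34°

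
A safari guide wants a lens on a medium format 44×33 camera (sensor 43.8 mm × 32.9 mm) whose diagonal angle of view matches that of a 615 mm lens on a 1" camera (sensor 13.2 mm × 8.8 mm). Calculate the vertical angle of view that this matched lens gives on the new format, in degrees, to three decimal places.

Sensor diagonal = √(13.2² + 8.8²) = √251.6800 ≈ 15.8644 mm.
Sensor diagonal = √(43.8² + 32.9²) = √3000.8500 ≈ 54.7800 mm.
Equal diagonal AOV ⇒ f₂ = f₁ · 54.7800/15.8644 = 615 × 3.45301 ≈ 2123.6009 mm.
Vertical AOV on the new format = 2·arctan(32.9 / (2 × 2123.6009)) = 2·arctan(0.00775) ≈ 0.8876°.

0.888°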